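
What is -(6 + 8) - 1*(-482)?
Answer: 468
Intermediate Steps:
-(6 + 8) - 1*(-482) = -1*14 + 482 = -14 + 482 = 468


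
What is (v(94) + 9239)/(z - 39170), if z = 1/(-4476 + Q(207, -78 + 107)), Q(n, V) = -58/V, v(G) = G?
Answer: -41793174/175403261 ≈ -0.23827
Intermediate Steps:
z = -1/4478 (z = 1/(-4476 - 58/(-78 + 107)) = 1/(-4476 - 58/29) = 1/(-4476 - 58*1/29) = 1/(-4476 - 2) = 1/(-4478) = -1/4478 ≈ -0.00022331)
(v(94) + 9239)/(z - 39170) = (94 + 9239)/(-1/4478 - 39170) = 9333/(-175403261/4478) = 9333*(-4478/175403261) = -41793174/175403261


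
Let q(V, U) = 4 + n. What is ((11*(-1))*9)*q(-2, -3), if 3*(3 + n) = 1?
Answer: -132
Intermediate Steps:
n = -8/3 (n = -3 + (1/3)*1 = -3 + 1/3 = -8/3 ≈ -2.6667)
q(V, U) = 4/3 (q(V, U) = 4 - 8/3 = 4/3)
((11*(-1))*9)*q(-2, -3) = ((11*(-1))*9)*(4/3) = -11*9*(4/3) = -99*4/3 = -132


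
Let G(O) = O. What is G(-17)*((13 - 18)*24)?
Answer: 2040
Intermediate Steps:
G(-17)*((13 - 18)*24) = -17*(13 - 18)*24 = -(-85)*24 = -17*(-120) = 2040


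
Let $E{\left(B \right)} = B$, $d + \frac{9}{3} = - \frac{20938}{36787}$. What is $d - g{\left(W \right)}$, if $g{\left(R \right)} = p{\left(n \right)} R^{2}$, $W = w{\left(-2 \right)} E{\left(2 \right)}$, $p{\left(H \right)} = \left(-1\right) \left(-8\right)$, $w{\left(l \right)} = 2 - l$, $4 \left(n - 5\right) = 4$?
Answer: $- \frac{18966243}{36787} \approx -515.57$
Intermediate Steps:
$n = 6$ ($n = 5 + \frac{1}{4} \cdot 4 = 5 + 1 = 6$)
$d = - \frac{131299}{36787}$ ($d = -3 - \frac{20938}{36787} = - \frac{131299}{36787} \approx -3.5692$)
$p{\left(H \right)} = 8$
$W = 8$ ($W = \left(2 - -2\right) 2 = \left(2 + 2\right) 2 = 4 \cdot 2 = 8$)
$g{\left(R \right)} = 8 R^{2}$
$d - g{\left(W \right)} = - \frac{131299}{36787} - 8 \cdot 8^{2} = - \frac{131299}{36787} - 8 \cdot 64 = - \frac{131299}{36787} - 512 = - \frac{18966243}{36787}$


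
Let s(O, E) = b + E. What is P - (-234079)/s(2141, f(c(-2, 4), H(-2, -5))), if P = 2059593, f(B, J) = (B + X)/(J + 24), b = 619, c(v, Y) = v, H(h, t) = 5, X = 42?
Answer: 37060925954/17991 ≈ 2.0600e+6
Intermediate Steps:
f(B, J) = (42 + B)/(24 + J) (f(B, J) = (B + 42)/(J + 24) = (42 + B)/(24 + J))
s(O, E) = 619 + E
P - (-234079)/s(2141, f(c(-2, 4), H(-2, -5))) = 2059593 - (-234079)/(619 + (42 - 2)/(24 + 5)) = 2059593 - (-234079)/(619 + 40/29) = 2059593 - (-234079)/17991/29 = 2059593 - (-234079)*29/17991 = 2059593 - 1*(-6788291/17991) = 2059593 + 6788291/17991 = 37060925954/17991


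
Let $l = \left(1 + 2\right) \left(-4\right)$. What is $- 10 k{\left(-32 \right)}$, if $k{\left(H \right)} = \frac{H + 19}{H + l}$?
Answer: $- \frac{65}{22} \approx -2.9545$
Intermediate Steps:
$l = -12$ ($l = 3 \left(-4\right) = -12$)
$k{\left(H \right)} = \frac{19 + H}{-12 + H}$ ($k{\left(H \right)} = \frac{H + 19}{H - 12} = \frac{19 + H}{-12 + H}$)
$- 10 k{\left(-32 \right)} = - 10 \frac{19 - 32}{-12 - 32} = - 10 \frac{1}{-44} \left(-13\right) = - 10 \left(\left(- \frac{1}{44}\right) \left(-13\right)\right) = \left(-10\right) \frac{13}{44} = - \frac{65}{22}$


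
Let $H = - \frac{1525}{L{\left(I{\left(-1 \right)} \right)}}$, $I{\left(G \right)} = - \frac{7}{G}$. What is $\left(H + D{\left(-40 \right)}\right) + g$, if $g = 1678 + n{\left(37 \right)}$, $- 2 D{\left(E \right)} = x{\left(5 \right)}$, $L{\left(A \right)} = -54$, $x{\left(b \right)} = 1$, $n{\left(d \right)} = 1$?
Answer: $\frac{46082}{27} \approx 1706.7$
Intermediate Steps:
$D{\left(E \right)} = - \frac{1}{2}$ ($D{\left(E \right)} = \left(- \frac{1}{2}\right) 1 = - \frac{1}{2}$)
$g = 1679$ ($g = 1678 + 1 = 1679$)
$H = \frac{1525}{54}$ ($H = - \frac{1525}{-54} = \left(-1525\right) \left(- \frac{1}{54}\right) = \frac{1525}{54} \approx 28.241$)
$\left(H + D{\left(-40 \right)}\right) + g = \left(\frac{1525}{54} - \frac{1}{2}\right) + 1679 = \frac{749}{27} + 1679 = \frac{46082}{27}$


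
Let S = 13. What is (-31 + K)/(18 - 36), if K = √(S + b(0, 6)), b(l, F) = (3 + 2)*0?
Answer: 31/18 - √13/18 ≈ 1.5219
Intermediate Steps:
b(l, F) = 0 (b(l, F) = 5*0 = 0)
K = √13 (K = √(13 + 0) = √13 ≈ 3.6056)
(-31 + K)/(18 - 36) = (-31 + √13)/(18 - 36) = (-31 + √13)/(-18) = (-31 + √13)*(-1/18) = 31/18 - √13/18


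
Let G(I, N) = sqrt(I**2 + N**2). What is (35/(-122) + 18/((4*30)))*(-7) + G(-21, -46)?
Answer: 1169/1220 + sqrt(2557) ≈ 51.525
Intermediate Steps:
(35/(-122) + 18/((4*30)))*(-7) + G(-21, -46) = (35/(-122) + 18/((4*30)))*(-7) + sqrt((-21)**2 + (-46)**2) = (35*(-1/122) + 18/120)*(-7) + sqrt(441 + 2116) = (-35/122 + 18*(1/120))*(-7) + sqrt(2557) = (-35/122 + 3/20)*(-7) + sqrt(2557) = -167/1220*(-7) + sqrt(2557) = 1169/1220 + sqrt(2557)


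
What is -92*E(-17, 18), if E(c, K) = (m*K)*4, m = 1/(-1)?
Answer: 6624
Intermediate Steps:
m = -1
E(c, K) = -4*K (E(c, K) = -K*4 = -4*K)
-92*E(-17, 18) = -(-368)*18 = -92*(-72) = 6624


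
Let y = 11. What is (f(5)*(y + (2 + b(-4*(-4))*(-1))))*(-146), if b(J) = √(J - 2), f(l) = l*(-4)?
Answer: 37960 - 2920*√14 ≈ 27034.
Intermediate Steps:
f(l) = -4*l
b(J) = √(-2 + J)
(f(5)*(y + (2 + b(-4*(-4))*(-1))))*(-146) = ((-4*5)*(11 + (2 + √(-2 - 4*(-4))*(-1))))*(-146) = -20*(11 + (2 + √(-2 + 16)*(-1)))*(-146) = -20*(11 + (2 + √14*(-1)))*(-146) = -20*(11 + (2 - √14))*(-146) = -20*(13 - √14)*(-146) = (-260 + 20*√14)*(-146) = 37960 - 2920*√14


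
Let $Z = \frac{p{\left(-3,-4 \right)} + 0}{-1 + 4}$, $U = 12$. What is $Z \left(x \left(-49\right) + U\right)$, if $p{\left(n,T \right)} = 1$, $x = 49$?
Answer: $- \frac{2389}{3} \approx -796.33$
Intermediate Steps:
$Z = \frac{1}{3}$ ($Z = \frac{1 + 0}{-1 + 4} = 1 \cdot \frac{1}{3} = \frac{1}{3} \approx 0.33333$)
$Z \left(x \left(-49\right) + U\right) = \frac{49 \left(-49\right) + 12}{3} = \frac{-2401 + 12}{3} = \frac{1}{3} \left(-2389\right) = - \frac{2389}{3}$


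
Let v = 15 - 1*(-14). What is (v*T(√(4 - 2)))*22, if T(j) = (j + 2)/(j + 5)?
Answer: 5104/23 + 1914*√2/23 ≈ 339.60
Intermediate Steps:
v = 29 (v = 15 + 14 = 29)
T(j) = (2 + j)/(5 + j)
(v*T(√(4 - 2)))*22 = (29*((2 + √(4 - 2))/(5 + √(4 - 2))))*22 = (29*((2 + √2)/(5 + √2)))*22 = (29*(2 + √2)/(5 + √2))*22 = 638*(2 + √2)/(5 + √2)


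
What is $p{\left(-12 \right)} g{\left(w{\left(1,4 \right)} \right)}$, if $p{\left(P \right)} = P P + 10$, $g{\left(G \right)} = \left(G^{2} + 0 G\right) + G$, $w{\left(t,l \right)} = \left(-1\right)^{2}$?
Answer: $308$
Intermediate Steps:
$w{\left(t,l \right)} = 1$
$g{\left(G \right)} = G + G^{2}$ ($g{\left(G \right)} = \left(G^{2} + 0\right) + G = G^{2} + G = G + G^{2}$)
$p{\left(P \right)} = 10 + P^{2}$ ($p{\left(P \right)} = P^{2} + 10 = 10 + P^{2}$)
$p{\left(-12 \right)} g{\left(w{\left(1,4 \right)} \right)} = \left(10 + \left(-12\right)^{2}\right) 1 \left(1 + 1\right) = \left(10 + 144\right) 1 \cdot 2 = 154 \cdot 2 = 308$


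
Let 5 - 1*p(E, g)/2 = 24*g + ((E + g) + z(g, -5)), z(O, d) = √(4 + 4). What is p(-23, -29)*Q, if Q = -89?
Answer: -134034 + 356*√2 ≈ -1.3353e+5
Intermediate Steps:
z(O, d) = 2*√2 (z(O, d) = √8 = 2*√2)
p(E, g) = 10 - 50*g - 4*√2 - 2*E (p(E, g) = 10 - 2*(24*g + ((E + g) + 2*√2)) = 10 - 2*(24*g + (E + g + 2*√2)) = 10 - 2*(E + 2*√2 + 25*g) = 10 + (-50*g - 4*√2 - 2*E) = 10 - 50*g - 4*√2 - 2*E)
p(-23, -29)*Q = (10 - 50*(-29) - 4*√2 - 2*(-23))*(-89) = (10 + 1450 - 4*√2 + 46)*(-89) = (1506 - 4*√2)*(-89) = -134034 + 356*√2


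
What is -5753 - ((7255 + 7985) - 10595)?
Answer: -10398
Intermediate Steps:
-5753 - ((7255 + 7985) - 10595) = -5753 - (15240 - 10595) = -5753 - 1*4645 = -5753 - 4645 = -10398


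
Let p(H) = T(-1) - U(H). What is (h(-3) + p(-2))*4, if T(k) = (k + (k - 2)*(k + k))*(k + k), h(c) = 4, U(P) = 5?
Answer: -44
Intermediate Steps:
T(k) = 2*k*(k + 2*k*(-2 + k)) (T(k) = (k + (-2 + k)*(2*k))*(2*k) = (k + 2*k*(-2 + k))*(2*k) = 2*k*(k + 2*k*(-2 + k)))
p(H) = -15 (p(H) = (-1)²*(-6 + 4*(-1)) - 1*5 = 1*(-6 - 4) - 5 = 1*(-10) - 5 = -10 - 5 = -15)
(h(-3) + p(-2))*4 = (4 - 15)*4 = -11*4 = -44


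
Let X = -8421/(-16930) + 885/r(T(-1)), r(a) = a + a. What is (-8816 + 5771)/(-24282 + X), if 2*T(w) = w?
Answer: 17183950/142022963 ≈ 0.12099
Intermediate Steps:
T(w) = w/2
r(a) = 2*a
X = -14974629/16930 (X = -8421/(-16930) + 885/((2*((½)*(-1)))) = -8421*(-1/16930) + 885/((2*(-½))) = 8421/16930 + 885/(-1) = 8421/16930 + 885*(-1) = 8421/16930 - 885 = -14974629/16930 ≈ -884.50)
(-8816 + 5771)/(-24282 + X) = (-8816 + 5771)/(-24282 - 14974629/16930) = -3045/(-426068889/16930) = -3045*(-16930/426068889) = 17183950/142022963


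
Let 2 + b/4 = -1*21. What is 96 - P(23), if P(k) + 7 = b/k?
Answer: 107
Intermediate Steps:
b = -92 (b = -8 + 4*(-1*21) = -8 + 4*(-21) = -8 - 84 = -92)
P(k) = -7 - 92/k
96 - P(23) = 96 - (-7 - 92/23) = 96 - (-7 - 92*1/23) = 96 - (-7 - 4) = 96 - 1*(-11) = 96 + 11 = 107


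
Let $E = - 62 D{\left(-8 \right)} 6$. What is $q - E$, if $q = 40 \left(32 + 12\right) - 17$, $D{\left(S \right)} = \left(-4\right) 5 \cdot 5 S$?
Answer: $299343$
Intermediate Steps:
$D{\left(S \right)} = - 100 S$ ($D{\left(S \right)} = \left(-20\right) 5 S = - 100 S$)
$q = 1743$ ($q = 40 \cdot 44 - 17 = 1760 - 17 = 1743$)
$E = -297600$ ($E = - 62 \left(-100\right) \left(-8\right) 6 = - 62 \cdot 800 \cdot 6 = \left(-62\right) 4800 = -297600$)
$q - E = 1743 - -297600 = 1743 + 297600 = 299343$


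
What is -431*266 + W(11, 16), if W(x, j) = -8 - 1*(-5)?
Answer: -114649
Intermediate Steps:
W(x, j) = -3 (W(x, j) = -8 + 5 = -3)
-431*266 + W(11, 16) = -431*266 - 3 = -114646 - 3 = -114649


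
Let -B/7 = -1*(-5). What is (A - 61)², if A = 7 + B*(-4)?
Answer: 7396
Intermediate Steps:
B = -35 (B = -(-7)*(-5) = -7*5 = -35)
A = 147 (A = 7 - 35*(-4) = 7 + 140 = 147)
(A - 61)² = (147 - 61)² = 86² = 7396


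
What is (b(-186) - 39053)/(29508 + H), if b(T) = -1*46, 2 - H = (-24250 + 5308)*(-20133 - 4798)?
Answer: 39099/472213492 ≈ 8.2799e-5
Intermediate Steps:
H = -472243000 (H = 2 - (-24250 + 5308)*(-20133 - 4798) = 2 - (-18942)*(-24931) = 2 - 1*472243002 = 2 - 472243002 = -472243000)
b(T) = -46
(b(-186) - 39053)/(29508 + H) = (-46 - 39053)/(29508 - 472243000) = -39099/(-472213492) = -39099*(-1/472213492) = 39099/472213492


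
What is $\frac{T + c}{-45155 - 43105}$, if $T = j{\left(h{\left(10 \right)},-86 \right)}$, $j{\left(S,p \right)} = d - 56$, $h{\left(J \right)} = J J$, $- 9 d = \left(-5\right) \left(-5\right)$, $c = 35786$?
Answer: $- \frac{64309}{158868} \approx -0.4048$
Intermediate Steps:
$d = - \frac{25}{9}$ ($d = - \frac{\left(-5\right) \left(-5\right)}{9} = \left(- \frac{1}{9}\right) 25 = - \frac{25}{9} \approx -2.7778$)
$h{\left(J \right)} = J^{2}$
$j{\left(S,p \right)} = - \frac{529}{9}$ ($j{\left(S,p \right)} = - \frac{25}{9} - 56 = - \frac{529}{9}$)
$T = - \frac{529}{9} \approx -58.778$
$\frac{T + c}{-45155 - 43105} = \frac{- \frac{529}{9} + 35786}{-45155 - 43105} = \frac{321545}{9 \left(-88260\right)} = \frac{321545}{9} \left(- \frac{1}{88260}\right) = - \frac{64309}{158868}$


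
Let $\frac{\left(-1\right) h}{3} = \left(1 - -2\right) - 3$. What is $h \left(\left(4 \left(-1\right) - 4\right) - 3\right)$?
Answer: $0$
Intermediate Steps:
$h = 0$ ($h = - 3 \left(\left(1 - -2\right) - 3\right) = - 3 \left(\left(1 + \left(-3 + 5\right)\right) - 3\right) = - 3 \left(\left(1 + 2\right) - 3\right) = - 3 \left(3 - 3\right) = \left(-3\right) 0 = 0$)
$h \left(\left(4 \left(-1\right) - 4\right) - 3\right) = 0 \left(\left(4 \left(-1\right) - 4\right) - 3\right) = 0 \left(\left(-4 - 4\right) - 3\right) = 0 \left(-8 - 3\right) = 0 \left(-11\right) = 0$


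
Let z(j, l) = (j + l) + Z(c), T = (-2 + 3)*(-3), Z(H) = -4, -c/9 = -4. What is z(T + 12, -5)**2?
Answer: 0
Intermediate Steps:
c = 36 (c = -9*(-4) = 36)
T = -3 (T = 1*(-3) = -3)
z(j, l) = -4 + j + l (z(j, l) = (j + l) - 4 = -4 + j + l)
z(T + 12, -5)**2 = (-4 + (-3 + 12) - 5)**2 = (-4 + 9 - 5)**2 = 0**2 = 0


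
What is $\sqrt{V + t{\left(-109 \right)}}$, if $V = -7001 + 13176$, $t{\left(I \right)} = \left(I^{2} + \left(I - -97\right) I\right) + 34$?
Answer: $\sqrt{19398} \approx 139.28$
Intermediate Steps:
$t{\left(I \right)} = 34 + I^{2} + I \left(97 + I\right)$ ($t{\left(I \right)} = \left(I^{2} + \left(I + 97\right) I\right) + 34 = \left(I^{2} + \left(97 + I\right) I\right) + 34 = \left(I^{2} + I \left(97 + I\right)\right) + 34 = 34 + I^{2} + I \left(97 + I\right)$)
$V = 6175$
$\sqrt{V + t{\left(-109 \right)}} = \sqrt{6175 + \left(34 + 2 \left(-109\right)^{2} + 97 \left(-109\right)\right)} = \sqrt{6175 + \left(34 + 2 \cdot 11881 - 10573\right)} = \sqrt{6175 + \left(34 + 23762 - 10573\right)} = \sqrt{6175 + 13223} = \sqrt{19398}$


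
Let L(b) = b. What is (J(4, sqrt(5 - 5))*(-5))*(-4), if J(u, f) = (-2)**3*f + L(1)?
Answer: 20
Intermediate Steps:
J(u, f) = 1 - 8*f (J(u, f) = (-2)**3*f + 1 = -8*f + 1 = 1 - 8*f)
(J(4, sqrt(5 - 5))*(-5))*(-4) = ((1 - 8*sqrt(5 - 5))*(-5))*(-4) = ((1 - 8*sqrt(0))*(-5))*(-4) = ((1 - 8*0)*(-5))*(-4) = ((1 + 0)*(-5))*(-4) = (1*(-5))*(-4) = -5*(-4) = 20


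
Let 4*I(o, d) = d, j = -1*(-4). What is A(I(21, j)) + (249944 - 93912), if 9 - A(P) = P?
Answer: 156040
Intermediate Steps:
j = 4
I(o, d) = d/4
A(P) = 9 - P
A(I(21, j)) + (249944 - 93912) = (9 - 4/4) + (249944 - 93912) = (9 - 1*1) + 156032 = (9 - 1) + 156032 = 8 + 156032 = 156040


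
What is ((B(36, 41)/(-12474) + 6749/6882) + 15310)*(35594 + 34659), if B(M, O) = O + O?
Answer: 15389937426076141/14307678 ≈ 1.0756e+9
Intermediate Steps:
B(M, O) = 2*O
((B(36, 41)/(-12474) + 6749/6882) + 15310)*(35594 + 34659) = (((2*41)/(-12474) + 6749/6882) + 15310)*(35594 + 34659) = ((82*(-1/12474) + 6749*(1/6882)) + 15310)*70253 = ((-41/6237 + 6749/6882) + 15310)*70253 = (13937117/14307678 + 15310)*70253 = (219064487297/14307678)*70253 = 15389937426076141/14307678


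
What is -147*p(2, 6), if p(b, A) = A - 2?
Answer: -588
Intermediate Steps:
p(b, A) = -2 + A
-147*p(2, 6) = -147*(-2 + 6) = -147*4 = -588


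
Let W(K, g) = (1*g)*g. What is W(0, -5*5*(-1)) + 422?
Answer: 1047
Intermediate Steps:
W(K, g) = g**2 (W(K, g) = g*g = g**2)
W(0, -5*5*(-1)) + 422 = (-5*5*(-1))**2 + 422 = (-25*(-1))**2 + 422 = 25**2 + 422 = 625 + 422 = 1047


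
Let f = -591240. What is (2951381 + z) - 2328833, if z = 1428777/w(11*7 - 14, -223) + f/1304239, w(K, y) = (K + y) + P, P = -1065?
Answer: 141825178676571/228241825 ≈ 6.2138e+5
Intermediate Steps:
w(K, y) = -1065 + K + y (w(K, y) = (K + y) - 1065 = -1065 + K + y)
z = -266312993529/228241825 (z = 1428777/(-1065 + (11*7 - 14) - 223) - 591240/1304239 = 1428777/(-1065 + (77 - 14) - 223) - 591240*1/1304239 = 1428777/(-1065 + 63 - 223) - 591240/1304239 = 1428777/(-1225) - 591240/1304239 = 1428777*(-1/1225) - 591240/1304239 = -204111/175 - 591240/1304239 = -266312993529/228241825 ≈ -1166.8)
(2951381 + z) - 2328833 = (2951381 - 266312993529/228241825) - 2328833 = 673362272716796/228241825 - 2328833 = 141825178676571/228241825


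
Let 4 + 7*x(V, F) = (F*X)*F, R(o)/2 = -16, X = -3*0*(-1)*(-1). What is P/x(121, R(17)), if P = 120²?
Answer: -25200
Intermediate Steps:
X = 0 (X = -0*(-1) = -3*0 = 0)
R(o) = -32 (R(o) = 2*(-16) = -32)
P = 14400
x(V, F) = -4/7 (x(V, F) = -4/7 + ((F*0)*F)/7 = -4/7 + (0*F)/7 = -4/7 + (⅐)*0 = -4/7 + 0 = -4/7)
P/x(121, R(17)) = 14400/(-4/7) = 14400*(-7/4) = -25200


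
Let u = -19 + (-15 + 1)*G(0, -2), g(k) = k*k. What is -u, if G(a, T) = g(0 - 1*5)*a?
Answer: 19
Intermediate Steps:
g(k) = k²
G(a, T) = 25*a (G(a, T) = (0 - 1*5)²*a = (0 - 5)²*a = (-5)²*a = 25*a)
u = -19 (u = -19 + (-15 + 1)*(25*0) = -19 - 14*0 = -19 + 0 = -19)
-u = -1*(-19) = 19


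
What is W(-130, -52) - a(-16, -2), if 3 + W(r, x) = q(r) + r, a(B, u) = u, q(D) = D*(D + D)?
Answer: 33669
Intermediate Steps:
q(D) = 2*D² (q(D) = D*(2*D) = 2*D²)
W(r, x) = -3 + r + 2*r² (W(r, x) = -3 + (2*r² + r) = -3 + (r + 2*r²) = -3 + r + 2*r²)
W(-130, -52) - a(-16, -2) = (-3 - 130 + 2*(-130)²) - 1*(-2) = (-3 - 130 + 2*16900) + 2 = (-3 - 130 + 33800) + 2 = 33667 + 2 = 33669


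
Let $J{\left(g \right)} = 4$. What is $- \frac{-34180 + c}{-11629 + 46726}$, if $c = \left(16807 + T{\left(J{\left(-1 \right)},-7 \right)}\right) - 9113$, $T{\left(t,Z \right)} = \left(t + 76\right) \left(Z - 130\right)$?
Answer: $\frac{12482}{11699} \approx 1.0669$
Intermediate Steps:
$T{\left(t,Z \right)} = \left(-130 + Z\right) \left(76 + t\right)$ ($T{\left(t,Z \right)} = \left(76 + t\right) \left(-130 + Z\right) = \left(-130 + Z\right) \left(76 + t\right)$)
$c = -3266$ ($c = \left(16807 - 10960\right) - 9113 = 5847 - 9113 = -3266$)
$- \frac{-34180 + c}{-11629 + 46726} = - \frac{-34180 - 3266}{-11629 + 46726} = - \frac{-37446}{35097} = \left(-1\right) \left(- \frac{12482}{11699}\right) = \frac{12482}{11699}$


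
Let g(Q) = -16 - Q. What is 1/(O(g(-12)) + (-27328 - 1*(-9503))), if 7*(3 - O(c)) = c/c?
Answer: -7/124755 ≈ -5.6110e-5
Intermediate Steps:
O(c) = 20/7 (O(c) = 3 - c/(7*c) = 3 - ⅐*1 = 3 - ⅐ = 20/7)
1/(O(g(-12)) + (-27328 - 1*(-9503))) = 1/(20/7 + (-27328 - 1*(-9503))) = 1/(20/7 + (-27328 + 9503)) = 1/(20/7 - 17825) = 1/(-124755/7) = -7/124755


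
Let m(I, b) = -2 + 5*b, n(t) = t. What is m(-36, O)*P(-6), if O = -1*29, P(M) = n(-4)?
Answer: 588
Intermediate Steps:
P(M) = -4
O = -29
m(-36, O)*P(-6) = (-2 + 5*(-29))*(-4) = (-2 - 145)*(-4) = -147*(-4) = 588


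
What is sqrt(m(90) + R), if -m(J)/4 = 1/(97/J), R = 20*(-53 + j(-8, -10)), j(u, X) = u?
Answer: 10*I*sqrt(115139)/97 ≈ 34.982*I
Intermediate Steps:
R = -1220 (R = 20*(-53 - 8) = 20*(-61) = -1220)
m(J) = -4*J/97
sqrt(m(90) + R) = sqrt(-4/97*90 - 1220) = sqrt(-360/97 - 1220) = sqrt(-118700/97) = 10*I*sqrt(115139)/97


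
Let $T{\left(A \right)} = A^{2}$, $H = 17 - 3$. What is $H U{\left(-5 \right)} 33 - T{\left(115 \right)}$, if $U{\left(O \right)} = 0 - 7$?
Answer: $-16459$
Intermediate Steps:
$H = 14$ ($H = 17 - 3 = 14$)
$U{\left(O \right)} = -7$ ($U{\left(O \right)} = 0 - 7 = -7$)
$H U{\left(-5 \right)} 33 - T{\left(115 \right)} = 14 \left(-7\right) 33 - 115^{2} = \left(-98\right) 33 - 13225 = -3234 - 13225 = -16459$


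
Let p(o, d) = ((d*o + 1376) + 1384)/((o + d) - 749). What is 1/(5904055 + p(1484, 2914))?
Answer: 3649/21548223831 ≈ 1.6934e-7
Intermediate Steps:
p(o, d) = (2760 + d*o)/(-749 + d + o) (p(o, d) = ((1376 + d*o) + 1384)/((d + o) - 749) = (2760 + d*o)/(-749 + d + o))
1/(5904055 + p(1484, 2914)) = 1/(5904055 + (2760 + 2914*1484)/(-749 + 2914 + 1484)) = 1/(5904055 + (2760 + 4324376)/3649) = 1/(5904055 + (1/3649)*4327136) = 1/(5904055 + 4327136/3649) = 1/(21548223831/3649) = 3649/21548223831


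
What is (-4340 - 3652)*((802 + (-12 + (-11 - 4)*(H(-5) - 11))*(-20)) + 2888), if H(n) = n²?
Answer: -64974960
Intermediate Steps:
(-4340 - 3652)*((802 + (-12 + (-11 - 4)*(H(-5) - 11))*(-20)) + 2888) = (-4340 - 3652)*((802 + (-12 + (-11 - 4)*((-5)² - 11))*(-20)) + 2888) = -7992*((802 + (-12 - 15*(25 - 11))*(-20)) + 2888) = -7992*((802 + (-12 - 15*14)*(-20)) + 2888) = -7992*((802 + (-12 - 210)*(-20)) + 2888) = -7992*((802 - 222*(-20)) + 2888) = -7992*((802 + 4440) + 2888) = -7992*(5242 + 2888) = -7992*8130 = -64974960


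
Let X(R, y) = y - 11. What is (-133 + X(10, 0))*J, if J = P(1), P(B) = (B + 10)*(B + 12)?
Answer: -20592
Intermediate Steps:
P(B) = (10 + B)*(12 + B)
J = 143 (J = 120 + 1² + 22*1 = 120 + 1 + 22 = 143)
X(R, y) = -11 + y
(-133 + X(10, 0))*J = (-133 + (-11 + 0))*143 = (-133 - 11)*143 = -144*143 = -20592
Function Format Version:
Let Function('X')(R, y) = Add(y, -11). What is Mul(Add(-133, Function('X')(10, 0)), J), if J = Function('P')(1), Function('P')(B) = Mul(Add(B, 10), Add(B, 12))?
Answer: -20592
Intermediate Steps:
Function('P')(B) = Mul(Add(10, B), Add(12, B))
J = 143 (J = Add(120, Pow(1, 2), Mul(22, 1)) = Add(120, 1, 22) = 143)
Function('X')(R, y) = Add(-11, y)
Mul(Add(-133, Function('X')(10, 0)), J) = Mul(Add(-133, Add(-11, 0)), 143) = Mul(Add(-133, -11), 143) = Mul(-144, 143) = -20592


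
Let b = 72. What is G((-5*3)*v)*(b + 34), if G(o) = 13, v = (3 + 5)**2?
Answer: 1378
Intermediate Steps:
v = 64 (v = 8**2 = 64)
G((-5*3)*v)*(b + 34) = 13*(72 + 34) = 13*106 = 1378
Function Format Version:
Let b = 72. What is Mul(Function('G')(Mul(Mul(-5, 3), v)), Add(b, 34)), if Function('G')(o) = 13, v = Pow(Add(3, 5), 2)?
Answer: 1378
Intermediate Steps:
v = 64 (v = Pow(8, 2) = 64)
Mul(Function('G')(Mul(Mul(-5, 3), v)), Add(b, 34)) = Mul(13, Add(72, 34)) = Mul(13, 106) = 1378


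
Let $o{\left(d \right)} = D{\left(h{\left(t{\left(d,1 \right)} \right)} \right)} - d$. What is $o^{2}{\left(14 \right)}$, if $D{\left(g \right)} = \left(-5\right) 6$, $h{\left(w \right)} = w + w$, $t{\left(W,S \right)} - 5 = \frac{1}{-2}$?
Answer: $1936$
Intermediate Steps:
$t{\left(W,S \right)} = \frac{9}{2}$ ($t{\left(W,S \right)} = 5 + \frac{1}{-2} = 5 - \frac{1}{2} = \frac{9}{2}$)
$h{\left(w \right)} = 2 w$
$D{\left(g \right)} = -30$
$o{\left(d \right)} = -30 - d$
$o^{2}{\left(14 \right)} = \left(-30 - 14\right)^{2} = \left(-44\right)^{2} = 1936$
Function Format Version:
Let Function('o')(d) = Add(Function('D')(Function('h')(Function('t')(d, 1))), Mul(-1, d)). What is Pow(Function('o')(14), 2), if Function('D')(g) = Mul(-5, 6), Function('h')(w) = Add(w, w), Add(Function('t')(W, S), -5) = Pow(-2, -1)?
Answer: 1936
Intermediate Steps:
Function('t')(W, S) = Rational(9, 2) (Function('t')(W, S) = Add(5, Pow(-2, -1)) = Add(5, Rational(-1, 2)) = Rational(9, 2))
Function('h')(w) = Mul(2, w)
Function('D')(g) = -30
Function('o')(d) = Add(-30, Mul(-1, d))
Pow(Function('o')(14), 2) = Pow(Add(-30, Mul(-1, 14)), 2) = Pow(Add(-30, -14), 2) = Pow(-44, 2) = 1936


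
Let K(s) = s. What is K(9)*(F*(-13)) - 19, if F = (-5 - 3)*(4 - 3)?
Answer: 917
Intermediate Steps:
F = -8 (F = -8*1 = -8)
K(9)*(F*(-13)) - 19 = 9*(-8*(-13)) - 19 = 9*104 - 19 = 936 - 19 = 917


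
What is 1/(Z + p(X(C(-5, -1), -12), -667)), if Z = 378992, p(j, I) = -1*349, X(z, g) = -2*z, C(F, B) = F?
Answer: 1/378643 ≈ 2.6410e-6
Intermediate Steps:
p(j, I) = -349
1/(Z + p(X(C(-5, -1), -12), -667)) = 1/(378992 - 349) = 1/378643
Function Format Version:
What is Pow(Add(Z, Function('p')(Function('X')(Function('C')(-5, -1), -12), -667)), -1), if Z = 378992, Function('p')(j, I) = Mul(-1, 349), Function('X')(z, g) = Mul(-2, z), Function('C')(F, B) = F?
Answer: Rational(1, 378643) ≈ 2.6410e-6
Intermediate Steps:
Function('p')(j, I) = -349
Pow(Add(Z, Function('p')(Function('X')(Function('C')(-5, -1), -12), -667)), -1) = Pow(Add(378992, -349), -1) = Pow(378643, -1) = Rational(1, 378643)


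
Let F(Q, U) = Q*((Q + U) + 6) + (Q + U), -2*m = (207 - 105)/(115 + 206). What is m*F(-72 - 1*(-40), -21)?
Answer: -24667/107 ≈ -230.53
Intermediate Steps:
m = -17/107 (m = -(207 - 105)/(2*(115 + 206)) = -51/321 = -1/2*34/107 = -17/107 ≈ -0.15888)
F(Q, U) = Q + U + Q*(6 + Q + U) (F(Q, U) = Q*(6 + Q + U) + (Q + U) = Q + U + Q*(6 + Q + U))
m*F(-72 - 1*(-40), -21) = -17*(-21 + (-72 - 1*(-40))**2 + 7*(-72 - 1*(-40)) + (-72 - 1*(-40))*(-21))/107 = -17*(-21 + (-72 + 40)**2 + 7*(-72 + 40) + (-72 + 40)*(-21))/107 = -17*(-21 + (-32)**2 + 7*(-32) - 32*(-21))/107 = -17*(-21 + 1024 - 224 + 672)/107 = -17/107*1451 = -24667/107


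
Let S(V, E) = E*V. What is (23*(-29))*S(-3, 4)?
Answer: 8004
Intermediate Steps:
(23*(-29))*S(-3, 4) = (23*(-29))*(4*(-3)) = -667*(-12) = 8004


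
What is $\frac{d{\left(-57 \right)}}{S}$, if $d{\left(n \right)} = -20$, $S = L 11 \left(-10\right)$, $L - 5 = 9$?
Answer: $\frac{1}{77} \approx 0.012987$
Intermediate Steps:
$L = 14$ ($L = 5 + 9 = 14$)
$S = -1540$ ($S = 14 \cdot 11 \left(-10\right) = 154 \left(-10\right) = -1540$)
$\frac{d{\left(-57 \right)}}{S} = - \frac{20}{-1540} = \left(-20\right) \left(- \frac{1}{1540}\right) = \frac{1}{77}$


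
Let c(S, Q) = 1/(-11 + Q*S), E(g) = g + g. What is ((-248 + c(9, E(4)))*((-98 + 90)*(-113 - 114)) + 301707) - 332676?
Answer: -29359741/61 ≈ -4.8131e+5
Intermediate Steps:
E(g) = 2*g
((-248 + c(9, E(4)))*((-98 + 90)*(-113 - 114)) + 301707) - 332676 = ((-248 + 1/(-11 + (2*4)*9))*((-98 + 90)*(-113 - 114)) + 301707) - 332676 = ((-248 + 1/(-11 + 8*9))*(-8*(-227)) + 301707) - 332676 = ((-248 + 1/(-11 + 72))*1816 + 301707) - 332676 = ((-248 + 1/61)*1816 + 301707) - 332676 = (-15127/61*1816 + 301707) - 332676 = (-27470632/61 + 301707) - 332676 = -9066505/61 - 332676 = -29359741/61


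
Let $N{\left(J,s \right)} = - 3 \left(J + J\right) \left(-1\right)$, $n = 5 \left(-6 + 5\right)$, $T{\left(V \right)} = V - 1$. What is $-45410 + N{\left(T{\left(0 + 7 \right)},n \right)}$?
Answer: $-45374$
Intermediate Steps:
$T{\left(V \right)} = -1 + V$
$n = -5$ ($n = 5 \left(-1\right) = -5$)
$N{\left(J,s \right)} = 6 J$ ($N{\left(J,s \right)} = - 3 \cdot 2 J \left(-1\right) = - 6 J \left(-1\right) = 6 J$)
$-45410 + N{\left(T{\left(0 + 7 \right)},n \right)} = -45410 + 6 \left(-1 + \left(0 + 7\right)\right) = -45410 + 6 \left(-1 + 7\right) = -45410 + 6 \cdot 6 = -45410 + 36 = -45374$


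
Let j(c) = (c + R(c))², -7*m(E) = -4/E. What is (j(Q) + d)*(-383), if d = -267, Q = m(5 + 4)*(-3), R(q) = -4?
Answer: 42131149/441 ≈ 95536.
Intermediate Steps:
m(E) = 4/(7*E) (m(E) = -(-4)/(7*E) = 4/(7*E))
Q = -4/21 (Q = (4/(7*(5 + 4)))*(-3) = ((4/7)/9)*(-3) = ((4/7)*(⅑))*(-3) = (4/63)*(-3) = -4/21 ≈ -0.19048)
j(c) = (-4 + c)² (j(c) = (c - 4)² = (-4 + c)²)
(j(Q) + d)*(-383) = ((-4 - 4/21)² - 267)*(-383) = ((-88/21)² - 267)*(-383) = (7744/441 - 267)*(-383) = -110003/441*(-383) = 42131149/441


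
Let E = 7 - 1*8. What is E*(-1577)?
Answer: 1577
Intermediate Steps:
E = -1 (E = 7 - 8 = -1)
E*(-1577) = -1*(-1577) = 1577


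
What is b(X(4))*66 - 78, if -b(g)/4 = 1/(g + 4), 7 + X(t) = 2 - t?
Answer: -126/5 ≈ -25.200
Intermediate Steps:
X(t) = -5 - t (X(t) = -7 + (2 - t) = -5 - t)
b(g) = -4/(4 + g) (b(g) = -4/(g + 4) = -4/(4 + g))
b(X(4))*66 - 78 = -4/(4 + (-5 - 1*4))*66 - 78 = -4/(4 + (-5 - 4))*66 - 78 = -4/(4 - 9)*66 - 78 = -4/(-5)*66 - 78 = -4*(-⅕)*66 - 78 = (⅘)*66 - 78 = 264/5 - 78 = -126/5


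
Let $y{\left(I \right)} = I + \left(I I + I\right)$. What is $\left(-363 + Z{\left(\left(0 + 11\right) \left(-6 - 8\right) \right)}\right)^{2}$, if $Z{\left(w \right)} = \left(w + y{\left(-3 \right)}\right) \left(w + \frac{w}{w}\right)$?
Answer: $517107600$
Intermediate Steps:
$y{\left(I \right)} = I^{2} + 2 I$ ($y{\left(I \right)} = I + \left(I^{2} + I\right) = I + \left(I + I^{2}\right) = I^{2} + 2 I$)
$Z{\left(w \right)} = \left(1 + w\right) \left(3 + w\right)$ ($Z{\left(w \right)} = \left(w - 3 \left(2 - 3\right)\right) \left(w + \frac{w}{w}\right) = \left(w - -3\right) \left(w + 1\right) = \left(w + 3\right) \left(1 + w\right) = \left(3 + w\right) \left(1 + w\right) = \left(1 + w\right) \left(3 + w\right)$)
$\left(-363 + Z{\left(\left(0 + 11\right) \left(-6 - 8\right) \right)}\right)^{2} = \left(-363 + \left(3 + \left(\left(0 + 11\right) \left(-6 - 8\right)\right)^{2} + 4 \left(0 + 11\right) \left(-6 - 8\right)\right)\right)^{2} = \left(-363 + \left(3 + \left(11 \left(-14\right)\right)^{2} + 4 \cdot 11 \left(-14\right)\right)\right)^{2} = \left(-363 + \left(3 + \left(-154\right)^{2} + 4 \left(-154\right)\right)\right)^{2} = \left(-363 + \left(3 + 23716 - 616\right)\right)^{2} = \left(-363 + 23103\right)^{2} = 22740^{2} = 517107600$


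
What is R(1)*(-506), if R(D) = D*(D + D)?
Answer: -1012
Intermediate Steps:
R(D) = 2*D² (R(D) = D*(2*D) = 2*D²)
R(1)*(-506) = (2*1²)*(-506) = (2*1)*(-506) = 2*(-506) = -1012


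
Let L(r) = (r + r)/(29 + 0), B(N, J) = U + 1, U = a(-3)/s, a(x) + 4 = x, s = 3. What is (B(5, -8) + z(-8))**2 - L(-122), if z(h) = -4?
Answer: 9620/261 ≈ 36.858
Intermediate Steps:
a(x) = -4 + x
U = -7/3 (U = (-4 - 3)/3 = -7*1/3 = -7/3 ≈ -2.3333)
B(N, J) = -4/3 (B(N, J) = -7/3 + 1 = -4/3)
L(r) = 2*r/29 (L(r) = (2*r)/29 = (2*r)*(1/29) = 2*r/29)
(B(5, -8) + z(-8))**2 - L(-122) = (-4/3 - 4)**2 - 2*(-122)/29 = (-16/3)**2 - 1*(-244/29) = 256/9 + 244/29 = 9620/261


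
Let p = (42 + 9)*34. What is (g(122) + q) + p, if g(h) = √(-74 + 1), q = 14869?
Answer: 16603 + I*√73 ≈ 16603.0 + 8.544*I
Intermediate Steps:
g(h) = I*√73 (g(h) = √(-73) = I*√73)
p = 1734 (p = 51*34 = 1734)
(g(122) + q) + p = (I*√73 + 14869) + 1734 = (14869 + I*√73) + 1734 = 16603 + I*√73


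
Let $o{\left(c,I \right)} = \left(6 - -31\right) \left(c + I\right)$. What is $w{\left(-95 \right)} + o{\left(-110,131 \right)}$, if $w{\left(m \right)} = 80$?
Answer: $857$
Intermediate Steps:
$o{\left(c,I \right)} = 37 I + 37 c$ ($o{\left(c,I \right)} = \left(6 + 31\right) \left(I + c\right) = 37 \left(I + c\right) = 37 I + 37 c$)
$w{\left(-95 \right)} + o{\left(-110,131 \right)} = 80 + \left(37 \cdot 131 + 37 \left(-110\right)\right) = 80 + \left(4847 - 4070\right) = 80 + 777 = 857$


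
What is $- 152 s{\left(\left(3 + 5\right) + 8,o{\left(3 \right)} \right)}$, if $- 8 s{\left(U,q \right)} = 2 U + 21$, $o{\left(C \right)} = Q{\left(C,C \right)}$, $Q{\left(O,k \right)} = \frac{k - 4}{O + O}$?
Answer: $1007$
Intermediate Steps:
$Q{\left(O,k \right)} = \frac{-4 + k}{2 O}$
$o{\left(C \right)} = \frac{-4 + C}{2 C}$
$s{\left(U,q \right)} = - \frac{21}{8} - \frac{U}{4}$ ($s{\left(U,q \right)} = - \frac{2 U + 21}{8} = - \frac{21 + 2 U}{8} = - \frac{21}{8} - \frac{U}{4}$)
$- 152 s{\left(\left(3 + 5\right) + 8,o{\left(3 \right)} \right)} = - 152 \left(- \frac{21}{8} - \frac{\left(3 + 5\right) + 8}{4}\right) = - 152 \left(- \frac{21}{8} - \frac{8 + 8}{4}\right) = - 152 \left(- \frac{21}{8} - 4\right) = \left(-152\right) \left(- \frac{53}{8}\right) = 1007$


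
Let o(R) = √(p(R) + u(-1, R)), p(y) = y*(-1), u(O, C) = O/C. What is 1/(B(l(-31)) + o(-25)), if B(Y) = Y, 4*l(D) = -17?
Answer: 1700/2791 + 80*√626/2791 ≈ 1.3263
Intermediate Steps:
l(D) = -17/4 (l(D) = (¼)*(-17) = -17/4)
p(y) = -y
o(R) = √(-R - 1/R)
1/(B(l(-31)) + o(-25)) = 1/(-17/4 + √(-1*(-25) - 1/(-25))) = 1/(-17/4 + √(25 - 1*(-1/25))) = 1/(-17/4 + √(25 + 1/25)) = 1/(-17/4 + √(626/25)) = 1/(-17/4 + √626/5)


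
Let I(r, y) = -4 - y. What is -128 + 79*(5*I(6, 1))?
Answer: -2103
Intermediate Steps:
-128 + 79*(5*I(6, 1)) = -128 + 79*(5*(-4 - 1*1)) = -128 + 79*(5*(-4 - 1)) = -128 + 79*(5*(-5)) = -128 + 79*(-25) = -128 - 1975 = -2103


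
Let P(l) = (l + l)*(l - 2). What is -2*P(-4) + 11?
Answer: -85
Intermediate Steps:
P(l) = 2*l*(-2 + l) (P(l) = (2*l)*(-2 + l) = 2*l*(-2 + l))
-2*P(-4) + 11 = -4*(-4)*(-2 - 4) + 11 = -4*(-4)*(-6) + 11 = -2*48 + 11 = -96 + 11 = -85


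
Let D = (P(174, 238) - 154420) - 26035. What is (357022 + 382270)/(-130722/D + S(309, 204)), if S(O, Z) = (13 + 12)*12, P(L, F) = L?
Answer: 66640150526/27107511 ≈ 2458.4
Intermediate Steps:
S(O, Z) = 300 (S(O, Z) = 25*12 = 300)
D = -180281 (D = (174 - 154420) - 26035 = -154246 - 26035 = -180281)
(357022 + 382270)/(-130722/D + S(309, 204)) = (357022 + 382270)/(-130722/(-180281) + 300) = 739292/(-130722*(-1/180281) + 300) = 739292/(130722/180281 + 300) = 739292/(54215022/180281) = 739292*(180281/54215022) = 66640150526/27107511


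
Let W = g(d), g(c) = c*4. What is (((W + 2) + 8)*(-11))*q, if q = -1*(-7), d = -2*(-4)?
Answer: -3234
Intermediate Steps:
d = 8
g(c) = 4*c
q = 7
W = 32 (W = 4*8 = 32)
(((W + 2) + 8)*(-11))*q = (((32 + 2) + 8)*(-11))*7 = ((34 + 8)*(-11))*7 = (42*(-11))*7 = -462*7 = -3234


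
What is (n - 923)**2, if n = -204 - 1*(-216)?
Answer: 829921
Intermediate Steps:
n = 12 (n = -204 + 216 = 12)
(n - 923)**2 = (12 - 923)**2 = (-911)**2 = 829921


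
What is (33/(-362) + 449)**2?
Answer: 26407875025/131044 ≈ 2.0152e+5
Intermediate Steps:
(33/(-362) + 449)**2 = (33*(-1/362) + 449)**2 = (-33/362 + 449)**2 = (162505/362)**2 = 26407875025/131044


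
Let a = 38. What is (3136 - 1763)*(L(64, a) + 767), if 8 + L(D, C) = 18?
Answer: 1066821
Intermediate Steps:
L(D, C) = 10 (L(D, C) = -8 + 18 = 10)
(3136 - 1763)*(L(64, a) + 767) = (3136 - 1763)*(10 + 767) = 1373*777 = 1066821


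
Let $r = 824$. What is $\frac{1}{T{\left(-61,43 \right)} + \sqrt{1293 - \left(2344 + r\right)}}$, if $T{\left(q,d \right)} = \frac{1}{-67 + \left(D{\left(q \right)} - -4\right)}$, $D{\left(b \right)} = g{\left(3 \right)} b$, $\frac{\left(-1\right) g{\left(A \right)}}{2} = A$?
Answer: $\frac{303}{172141876} - \frac{2295225 i \sqrt{3}}{172141876} \approx 1.7602 \cdot 10^{-6} - 0.023094 i$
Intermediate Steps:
$g{\left(A \right)} = - 2 A$
$D{\left(b \right)} = - 6 b$ ($D{\left(b \right)} = \left(-2\right) 3 b = - 6 b$)
$T{\left(q,d \right)} = \frac{1}{-63 - 6 q}$ ($T{\left(q,d \right)} = \frac{1}{-67 - \left(-4 + 6 q\right)} = \frac{1}{-63 - 6 q}$)
$\frac{1}{T{\left(-61,43 \right)} + \sqrt{1293 - \left(2344 + r\right)}} = \frac{1}{- \frac{1}{63 + 6 \left(-61\right)} + \sqrt{1293 - 3168}} = \frac{1}{- \frac{1}{63 - 366} + \sqrt{1293 - 3168}} = \frac{1}{- \frac{1}{-303} + \sqrt{1293 - 3168}} = \frac{1}{\left(-1\right) \left(- \frac{1}{303}\right) + \sqrt{-1875}} = \frac{1}{\frac{1}{303} + 25 i \sqrt{3}}$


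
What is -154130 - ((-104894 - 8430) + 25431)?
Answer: -66237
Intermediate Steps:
-154130 - ((-104894 - 8430) + 25431) = -154130 - (-113324 + 25431) = -154130 - 1*(-87893) = -154130 + 87893 = -66237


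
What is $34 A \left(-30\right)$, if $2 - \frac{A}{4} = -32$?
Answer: $-138720$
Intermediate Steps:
$A = 136$ ($A = 8 - -128 = 8 + 128 = 136$)
$34 A \left(-30\right) = 34 \cdot 136 \left(-30\right) = 4624 \left(-30\right) = -138720$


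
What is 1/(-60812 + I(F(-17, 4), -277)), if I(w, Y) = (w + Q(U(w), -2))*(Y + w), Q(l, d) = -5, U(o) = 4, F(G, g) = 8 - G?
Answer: -1/65852 ≈ -1.5186e-5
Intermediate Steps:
I(w, Y) = (-5 + w)*(Y + w) (I(w, Y) = (w - 5)*(Y + w) = (-5 + w)*(Y + w))
1/(-60812 + I(F(-17, 4), -277)) = 1/(-60812 + ((8 - 1*(-17))² - 5*(-277) - 5*(8 - 1*(-17)) - 277*(8 - 1*(-17)))) = 1/(-60812 + ((8 + 17)² + 1385 - 5*(8 + 17) - 277*(8 + 17))) = 1/(-60812 + (25² + 1385 - 5*25 - 277*25)) = 1/(-60812 + (625 + 1385 - 125 - 6925)) = 1/(-60812 - 5040) = 1/(-65852) = -1/65852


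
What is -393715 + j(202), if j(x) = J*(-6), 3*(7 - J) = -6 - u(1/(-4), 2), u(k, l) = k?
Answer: -787537/2 ≈ -3.9377e+5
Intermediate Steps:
J = 107/12 (J = 7 - (-6 - 1/(-4))/3 = 7 - (-6 - 1*(-¼))/3 = 7 - (-6 + ¼)/3 = 7 - ⅓*(-23/4) = 7 + 23/12 = 107/12 ≈ 8.9167)
j(x) = -107/2 (j(x) = (107/12)*(-6) = -107/2)
-393715 + j(202) = -393715 - 107/2 = -787537/2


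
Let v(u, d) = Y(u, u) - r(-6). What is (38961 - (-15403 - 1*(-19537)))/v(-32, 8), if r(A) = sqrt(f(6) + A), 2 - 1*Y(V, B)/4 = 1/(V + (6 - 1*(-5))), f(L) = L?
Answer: 731367/172 ≈ 4252.1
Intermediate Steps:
Y(V, B) = 8 - 4/(11 + V) (Y(V, B) = 8 - 4/(V + (6 - 1*(-5))) = 8 - 4/(V + (6 + 5)) = 8 - 4/(V + 11) = 8 - 4/(11 + V))
r(A) = sqrt(6 + A)
v(u, d) = 4*(21 + 2*u)/(11 + u) (v(u, d) = 4*(21 + 2*u)/(11 + u) - sqrt(6 - 6) = 4*(21 + 2*u)/(11 + u) - sqrt(0) = 4*(21 + 2*u)/(11 + u) - 1*0 = 4*(21 + 2*u)/(11 + u) + 0 = 4*(21 + 2*u)/(11 + u))
(38961 - (-15403 - 1*(-19537)))/v(-32, 8) = (38961 - (-15403 - 1*(-19537)))/((4*(21 + 2*(-32))/(11 - 32))) = (38961 - (-15403 + 19537))/((4*(21 - 64)/(-21))) = (38961 - 1*4134)/((4*(-1/21)*(-43))) = (38961 - 4134)/(172/21) = 34827*(21/172) = 731367/172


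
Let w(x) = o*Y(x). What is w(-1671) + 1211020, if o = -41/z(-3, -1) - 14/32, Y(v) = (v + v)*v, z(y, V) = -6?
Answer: 295427489/8 ≈ 3.6928e+7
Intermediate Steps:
Y(v) = 2*v² (Y(v) = (2*v)*v = 2*v²)
o = 307/48 (o = -41/(-6) - 14/32 = -41*(-⅙) - 14*1/32 = 41/6 - 7/16 = 307/48 ≈ 6.3958)
w(x) = 307*x²/24 (w(x) = 307*(2*x²)/48 = 307*x²/24)
w(-1671) + 1211020 = (307/24)*(-1671)² + 1211020 = (307/24)*2792241 + 1211020 = 285739329/8 + 1211020 = 295427489/8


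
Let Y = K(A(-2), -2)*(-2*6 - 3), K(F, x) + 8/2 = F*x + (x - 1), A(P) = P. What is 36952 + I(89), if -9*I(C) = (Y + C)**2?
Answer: 314612/9 ≈ 34957.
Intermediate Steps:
K(F, x) = -5 + x + F*x (K(F, x) = -4 + (F*x + (x - 1)) = -4 + (F*x + (-1 + x)) = -4 + (-1 + x + F*x) = -5 + x + F*x)
Y = 45 (Y = (-5 - 2 - 2*(-2))*(-2*6 - 3) = (-5 - 2 + 4)*(-12 - 3) = -3*(-15) = 45)
I(C) = -(45 + C)**2/9
36952 + I(89) = 36952 - (45 + 89)**2/9 = 36952 - 1/9*134**2 = 36952 - 1/9*17956 = 36952 - 17956/9 = 314612/9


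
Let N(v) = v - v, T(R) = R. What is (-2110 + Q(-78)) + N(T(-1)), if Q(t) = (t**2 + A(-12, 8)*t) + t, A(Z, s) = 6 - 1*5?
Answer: 3818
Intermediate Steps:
A(Z, s) = 1 (A(Z, s) = 6 - 5 = 1)
N(v) = 0
Q(t) = t**2 + 2*t (Q(t) = (t**2 + 1*t) + t = (t**2 + t) + t = (t + t**2) + t = t**2 + 2*t)
(-2110 + Q(-78)) + N(T(-1)) = (-2110 - 78*(2 - 78)) + 0 = (-2110 - 78*(-76)) + 0 = (-2110 + 5928) + 0 = 3818 + 0 = 3818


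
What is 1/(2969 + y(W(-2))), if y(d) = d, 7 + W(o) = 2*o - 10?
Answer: 1/2948 ≈ 0.00033921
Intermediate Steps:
W(o) = -17 + 2*o (W(o) = -7 + (2*o - 10) = -7 + (-10 + 2*o) = -17 + 2*o)
1/(2969 + y(W(-2))) = 1/(2969 + (-17 + 2*(-2))) = 1/(2969 + (-17 - 4)) = 1/(2969 - 21) = 1/2948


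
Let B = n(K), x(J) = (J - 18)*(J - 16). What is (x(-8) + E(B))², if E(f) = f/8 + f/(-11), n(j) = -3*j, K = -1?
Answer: 3016316241/7744 ≈ 3.8950e+5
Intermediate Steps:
x(J) = (-18 + J)*(-16 + J)
B = 3 (B = -3*(-1) = 3)
E(f) = 3*f/88 (E(f) = f*(⅛) + f*(-1/11) = f/8 - f/11 = 3*f/88)
(x(-8) + E(B))² = ((288 + (-8)² - 34*(-8)) + (3/88)*3)² = ((288 + 64 + 272) + 9/88)² = (624 + 9/88)² = (54921/88)² = 3016316241/7744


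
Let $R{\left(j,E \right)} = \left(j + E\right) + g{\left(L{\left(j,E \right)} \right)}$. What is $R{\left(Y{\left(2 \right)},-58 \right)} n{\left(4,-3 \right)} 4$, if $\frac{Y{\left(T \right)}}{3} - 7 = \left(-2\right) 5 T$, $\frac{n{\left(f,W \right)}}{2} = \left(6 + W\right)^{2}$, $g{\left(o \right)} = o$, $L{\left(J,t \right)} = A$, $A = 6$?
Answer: $-6552$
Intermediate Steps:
$L{\left(J,t \right)} = 6$
$n{\left(f,W \right)} = 2 \left(6 + W\right)^{2}$
$Y{\left(T \right)} = 21 - 30 T$ ($Y{\left(T \right)} = 21 + 3 \left(-2\right) 5 T = 21 + 3 \left(- 10 T\right) = 21 - 30 T$)
$R{\left(j,E \right)} = 6 + E + j$ ($R{\left(j,E \right)} = \left(j + E\right) + 6 = \left(E + j\right) + 6 = 6 + E + j$)
$R{\left(Y{\left(2 \right)},-58 \right)} n{\left(4,-3 \right)} 4 = \left(6 - 58 + \left(21 - 60\right)\right) 2 \left(6 - 3\right)^{2} \cdot 4 = \left(6 - 58 + \left(21 - 60\right)\right) 2 \cdot 3^{2} \cdot 4 = \left(6 - 58 - 39\right) 2 \cdot 9 \cdot 4 = - 91 \cdot 18 \cdot 4 = \left(-91\right) 72 = -6552$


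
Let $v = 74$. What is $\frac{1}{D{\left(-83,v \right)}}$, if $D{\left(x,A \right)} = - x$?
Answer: $\frac{1}{83} \approx 0.012048$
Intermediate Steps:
$\frac{1}{D{\left(-83,v \right)}} = \frac{1}{\left(-1\right) \left(-83\right)} = \frac{1}{83}$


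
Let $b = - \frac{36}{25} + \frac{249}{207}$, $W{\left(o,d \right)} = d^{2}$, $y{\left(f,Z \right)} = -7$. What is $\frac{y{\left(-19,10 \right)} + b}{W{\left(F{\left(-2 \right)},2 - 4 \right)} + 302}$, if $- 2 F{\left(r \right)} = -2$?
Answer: $- \frac{6242}{263925} \approx -0.023651$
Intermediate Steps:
$F{\left(r \right)} = 1$ ($F{\left(r \right)} = \left(- \frac{1}{2}\right) \left(-2\right) = 1$)
$b = - \frac{409}{1725}$ ($b = \left(-36\right) \frac{1}{25} + 249 \cdot \frac{1}{207} = - \frac{36}{25} + \frac{83}{69} = - \frac{409}{1725} \approx -0.2371$)
$\frac{y{\left(-19,10 \right)} + b}{W{\left(F{\left(-2 \right)},2 - 4 \right)} + 302} = \frac{-7 - \frac{409}{1725}}{\left(2 - 4\right)^{2} + 302} = - \frac{12484}{1725 \left(\left(2 - 4\right)^{2} + 302\right)} = - \frac{12484}{1725 \left(\left(-2\right)^{2} + 302\right)} = - \frac{12484}{1725 \left(4 + 302\right)} = - \frac{12484}{1725 \cdot 306} = \left(- \frac{12484}{1725}\right) \frac{1}{306} = - \frac{6242}{263925}$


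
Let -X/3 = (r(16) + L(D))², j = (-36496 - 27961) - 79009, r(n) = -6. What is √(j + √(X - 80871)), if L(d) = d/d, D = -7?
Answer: √(-143466 + 3*I*√8994) ≈ 0.376 + 378.77*I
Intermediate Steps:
j = -143466 (j = -64457 - 79009 = -143466)
L(d) = 1
X = -75 (X = -3*(-6 + 1)² = -3*(-5)² = -3*25 = -75)
√(j + √(X - 80871)) = √(-143466 + √(-75 - 80871)) = √(-143466 + √(-80946)) = √(-143466 + 3*I*√8994)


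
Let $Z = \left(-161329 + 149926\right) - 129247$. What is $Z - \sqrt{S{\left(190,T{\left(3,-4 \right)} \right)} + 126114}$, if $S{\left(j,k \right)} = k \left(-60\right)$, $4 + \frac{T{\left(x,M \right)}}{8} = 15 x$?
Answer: $-140650 - 27 \sqrt{146} \approx -1.4098 \cdot 10^{5}$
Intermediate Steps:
$T{\left(x,M \right)} = -32 + 120 x$ ($T{\left(x,M \right)} = -32 + 8 \cdot 15 x = -32 + 120 x$)
$S{\left(j,k \right)} = - 60 k$
$Z = -140650$ ($Z = -11403 - 129247 = -140650$)
$Z - \sqrt{S{\left(190,T{\left(3,-4 \right)} \right)} + 126114} = -140650 - \sqrt{- 60 \left(-32 + 120 \cdot 3\right) + 126114} = -140650 - \sqrt{- 60 \left(-32 + 360\right) + 126114} = -140650 - \sqrt{\left(-60\right) 328 + 126114} = -140650 - \sqrt{-19680 + 126114} = -140650 - \sqrt{106434} = -140650 - 27 \sqrt{146}$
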